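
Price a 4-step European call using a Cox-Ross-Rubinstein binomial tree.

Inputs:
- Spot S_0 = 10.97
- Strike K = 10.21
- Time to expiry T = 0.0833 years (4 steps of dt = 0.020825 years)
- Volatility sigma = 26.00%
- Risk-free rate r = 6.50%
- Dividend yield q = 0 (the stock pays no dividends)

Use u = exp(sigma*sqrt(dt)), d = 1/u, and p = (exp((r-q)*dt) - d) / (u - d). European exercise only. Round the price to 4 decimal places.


Answer: Price = V(0,0) = 0.8676

Derivation:
dt = T/N = 0.020825
u = exp(sigma*sqrt(dt)) = 1.038233; d = 1/u = 0.963175
p = (exp((r-q)*dt) - d) / (u - d) = 0.508668
Discount per step: exp(-r*dt) = 0.998647
Stock lattice S(k, i) with i counting down-moves:
  k=0: S(0,0) = 10.9700
  k=1: S(1,0) = 11.3894; S(1,1) = 10.5660
  k=2: S(2,0) = 11.8249; S(2,1) = 10.9700; S(2,2) = 10.1769
  k=3: S(3,0) = 12.2770; S(3,1) = 11.3894; S(3,2) = 10.5660; S(3,3) = 9.8022
  k=4: S(4,0) = 12.7464; S(4,1) = 11.8249; S(4,2) = 10.9700; S(4,3) = 10.1769; S(4,4) = 9.4412
Terminal payoffs V(N, i) = max(S_T - K, 0):
  V(4,0) = 2.536355; V(4,1) = 1.614868; V(4,2) = 0.760000; V(4,3) = 0.000000; V(4,4) = 0.000000
Backward induction: V(k, i) = exp(-r*dt) * [p * V(k+1, i) + (1-p) * V(k+1, i+1)].
  V(3,0) = exp(-r*dt) * [p*2.536355 + (1-p)*1.614868] = 2.080780
  V(3,1) = exp(-r*dt) * [p*1.614868 + (1-p)*0.760000] = 1.193228
  V(3,2) = exp(-r*dt) * [p*0.760000 + (1-p)*0.000000] = 0.386064
  V(3,3) = exp(-r*dt) * [p*0.000000 + (1-p)*0.000000] = 0.000000
  V(2,0) = exp(-r*dt) * [p*2.080780 + (1-p)*1.193228] = 1.642472
  V(2,1) = exp(-r*dt) * [p*1.193228 + (1-p)*0.386064] = 0.795565
  V(2,2) = exp(-r*dt) * [p*0.386064 + (1-p)*0.000000] = 0.196113
  V(1,0) = exp(-r*dt) * [p*1.642472 + (1-p)*0.795565] = 1.224700
  V(1,1) = exp(-r*dt) * [p*0.795565 + (1-p)*0.196113] = 0.500357
  V(0,0) = exp(-r*dt) * [p*1.224700 + (1-p)*0.500357] = 0.867631


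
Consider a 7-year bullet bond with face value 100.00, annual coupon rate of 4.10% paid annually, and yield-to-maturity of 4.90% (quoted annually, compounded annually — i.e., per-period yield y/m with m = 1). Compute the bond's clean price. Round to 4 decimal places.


Coupon per period c = face * coupon_rate / m = 4.100000
Periods per year m = 1; per-period yield y/m = 0.049000
Number of cashflows N = 7
Cashflows (t years, CF_t, discount factor 1/(1+y/m)^(m*t), PV):
  t = 1.0000: CF_t = 4.100000, DF = 0.953289, PV = 3.908484
  t = 2.0000: CF_t = 4.100000, DF = 0.908760, PV = 3.725914
  t = 3.0000: CF_t = 4.100000, DF = 0.866310, PV = 3.551873
  t = 4.0000: CF_t = 4.100000, DF = 0.825844, PV = 3.385961
  t = 5.0000: CF_t = 4.100000, DF = 0.787268, PV = 3.227799
  t = 6.0000: CF_t = 4.100000, DF = 0.750494, PV = 3.077024
  t = 7.0000: CF_t = 104.100000, DF = 0.715437, PV = 74.477024
Price P = sum_t PV_t = 95.354078

Answer: Price = 95.3541


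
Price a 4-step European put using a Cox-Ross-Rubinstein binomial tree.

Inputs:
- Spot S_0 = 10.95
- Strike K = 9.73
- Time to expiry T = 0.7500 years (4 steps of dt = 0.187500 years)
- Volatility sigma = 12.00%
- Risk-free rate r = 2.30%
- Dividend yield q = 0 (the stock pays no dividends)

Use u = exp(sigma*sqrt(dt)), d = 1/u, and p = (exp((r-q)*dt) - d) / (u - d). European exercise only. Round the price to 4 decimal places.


dt = T/N = 0.187500
u = exp(sigma*sqrt(dt)) = 1.053335; d = 1/u = 0.949365
p = (exp((r-q)*dt) - d) / (u - d) = 0.528580
Discount per step: exp(-r*dt) = 0.995697
Stock lattice S(k, i) with i counting down-moves:
  k=0: S(0,0) = 10.9500
  k=1: S(1,0) = 11.5340; S(1,1) = 10.3956
  k=2: S(2,0) = 12.1492; S(2,1) = 10.9500; S(2,2) = 9.8692
  k=3: S(3,0) = 12.7972; S(3,1) = 11.5340; S(3,2) = 10.3956; S(3,3) = 9.3695
  k=4: S(4,0) = 13.4797; S(4,1) = 12.1492; S(4,2) = 10.9500; S(4,3) = 9.8692; S(4,4) = 8.8950
Terminal payoffs V(N, i) = max(K - S_T, 0):
  V(4,0) = 0.000000; V(4,1) = 0.000000; V(4,2) = 0.000000; V(4,3) = 0.000000; V(4,4) = 0.834964
Backward induction: V(k, i) = exp(-r*dt) * [p * V(k+1, i) + (1-p) * V(k+1, i+1)].
  V(3,0) = exp(-r*dt) * [p*0.000000 + (1-p)*0.000000] = 0.000000
  V(3,1) = exp(-r*dt) * [p*0.000000 + (1-p)*0.000000] = 0.000000
  V(3,2) = exp(-r*dt) * [p*0.000000 + (1-p)*0.000000] = 0.000000
  V(3,3) = exp(-r*dt) * [p*0.000000 + (1-p)*0.834964] = 0.391925
  V(2,0) = exp(-r*dt) * [p*0.000000 + (1-p)*0.000000] = 0.000000
  V(2,1) = exp(-r*dt) * [p*0.000000 + (1-p)*0.000000] = 0.000000
  V(2,2) = exp(-r*dt) * [p*0.000000 + (1-p)*0.391925] = 0.183966
  V(1,0) = exp(-r*dt) * [p*0.000000 + (1-p)*0.000000] = 0.000000
  V(1,1) = exp(-r*dt) * [p*0.000000 + (1-p)*0.183966] = 0.086352
  V(0,0) = exp(-r*dt) * [p*0.000000 + (1-p)*0.086352] = 0.040533

Answer: Price = V(0,0) = 0.0405


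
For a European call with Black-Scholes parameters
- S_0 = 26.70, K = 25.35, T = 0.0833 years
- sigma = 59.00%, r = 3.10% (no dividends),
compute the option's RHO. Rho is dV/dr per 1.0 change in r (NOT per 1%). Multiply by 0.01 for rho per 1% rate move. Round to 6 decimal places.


Answer: Rho = 1.248532

Derivation:
d1 = 0.4050021970; d2 = 0.2347179347
phi(d1) = 0.3675294149; exp(-qT) = 1.0000000000; exp(-rT) = 0.9974210313
N(d2) = 0.5927861667
Rho = K*T*exp(-rT)*N(d2) = 25.3500 * 0.0833 * 0.9974210313 * 0.5927861667 = 1.248532


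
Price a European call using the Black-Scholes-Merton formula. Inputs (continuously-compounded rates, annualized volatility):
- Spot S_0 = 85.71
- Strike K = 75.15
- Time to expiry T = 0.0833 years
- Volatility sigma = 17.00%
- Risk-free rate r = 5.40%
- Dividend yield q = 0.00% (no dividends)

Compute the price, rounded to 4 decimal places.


d1 = (ln(S/K) + (r - q + 0.5*sigma^2) * T) / (sigma * sqrt(T)) = 2.79599295
d2 = d1 - sigma * sqrt(T) = 2.74692799
exp(-rT) = 0.99551190; exp(-qT) = 1.00000000
C = S_0 * exp(-qT) * N(d1) - K * exp(-rT) * N(d2)
N(d1) = 0.99741297; N(d2) = 0.99699218
C = 85.7100 * 1.00000000 * 0.99741297 - 75.1500 * 0.99551190 * 0.99699218 = 10.9006

Answer: Price = 10.9006


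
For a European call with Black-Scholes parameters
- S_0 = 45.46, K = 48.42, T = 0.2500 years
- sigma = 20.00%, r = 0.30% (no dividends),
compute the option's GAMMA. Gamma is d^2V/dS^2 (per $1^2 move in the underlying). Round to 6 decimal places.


d1 = -0.5733013309; d2 = -0.6733013309
phi(d1) = 0.3384849186; exp(-qT) = 1.0000000000; exp(-rT) = 0.9992502812
Gamma = exp(-qT) * phi(d1) / (S * sigma * sqrt(T)) = 1.0000000000 * 0.3384849186 / (45.4600 * 0.2000 * 0.5000000000) = 0.074458

Answer: Gamma = 0.074458


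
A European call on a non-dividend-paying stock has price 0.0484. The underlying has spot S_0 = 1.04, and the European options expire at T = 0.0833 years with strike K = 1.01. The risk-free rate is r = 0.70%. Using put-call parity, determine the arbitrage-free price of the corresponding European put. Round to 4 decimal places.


Answer: Put price = 0.0178

Derivation:
Put-call parity: C - P = S_0 * exp(-qT) - K * exp(-rT).
S_0 * exp(-qT) = 1.0400 * 1.00000000 = 1.04000000
K * exp(-rT) = 1.0100 * 0.99941707 = 1.00941124
P = C - S*exp(-qT) + K*exp(-rT)
P = 0.0484 - 1.04000000 + 1.00941124 = 0.0178


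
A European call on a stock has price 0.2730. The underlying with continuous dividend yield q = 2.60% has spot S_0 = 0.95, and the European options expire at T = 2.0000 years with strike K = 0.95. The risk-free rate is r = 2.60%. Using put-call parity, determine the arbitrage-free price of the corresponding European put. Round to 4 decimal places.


Answer: Put price = 0.2730

Derivation:
Put-call parity: C - P = S_0 * exp(-qT) - K * exp(-rT).
S_0 * exp(-qT) = 0.9500 * 0.94932887 = 0.90186242
K * exp(-rT) = 0.9500 * 0.94932887 = 0.90186242
P = C - S*exp(-qT) + K*exp(-rT)
P = 0.2730 - 0.90186242 + 0.90186242 = 0.2730


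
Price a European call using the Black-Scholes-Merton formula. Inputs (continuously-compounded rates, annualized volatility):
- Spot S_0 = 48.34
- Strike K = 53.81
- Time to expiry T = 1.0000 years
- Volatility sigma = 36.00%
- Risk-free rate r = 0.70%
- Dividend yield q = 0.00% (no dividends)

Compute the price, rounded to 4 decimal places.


d1 = (ln(S/K) + (r - q + 0.5*sigma^2) * T) / (sigma * sqrt(T)) = -0.09833319
d2 = d1 - sigma * sqrt(T) = -0.45833319
exp(-rT) = 0.99302444; exp(-qT) = 1.00000000
C = S_0 * exp(-qT) * N(d1) - K * exp(-rT) * N(d2)
N(d1) = 0.46083386; N(d2) = 0.32335654
C = 48.3400 * 1.00000000 * 0.46083386 - 53.8100 * 0.99302444 * 0.32335654 = 4.9983

Answer: Price = 4.9983


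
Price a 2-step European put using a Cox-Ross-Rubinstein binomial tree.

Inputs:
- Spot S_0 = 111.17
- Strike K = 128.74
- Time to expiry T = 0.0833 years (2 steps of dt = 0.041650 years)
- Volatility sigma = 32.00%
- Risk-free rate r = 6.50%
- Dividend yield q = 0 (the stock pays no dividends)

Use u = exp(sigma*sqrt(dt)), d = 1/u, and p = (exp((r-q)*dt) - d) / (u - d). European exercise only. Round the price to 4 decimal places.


dt = T/N = 0.041650
u = exp(sigma*sqrt(dt)) = 1.067486; d = 1/u = 0.936780
p = (exp((r-q)*dt) - d) / (u - d) = 0.504420
Discount per step: exp(-r*dt) = 0.997296
Stock lattice S(k, i) with i counting down-moves:
  k=0: S(0,0) = 111.1700
  k=1: S(1,0) = 118.6725; S(1,1) = 104.1418
  k=2: S(2,0) = 126.6812; S(2,1) = 111.1700; S(2,2) = 97.5580
Terminal payoffs V(N, i) = max(K - S_T, 0):
  V(2,0) = 2.058776; V(2,1) = 17.570000; V(2,2) = 31.181984
Backward induction: V(k, i) = exp(-r*dt) * [p * V(k+1, i) + (1-p) * V(k+1, i+1)].
  V(1,0) = exp(-r*dt) * [p*2.058776 + (1-p)*17.570000] = 9.719485
  V(1,1) = exp(-r*dt) * [p*17.570000 + (1-p)*31.181984] = 24.250091
  V(0,0) = exp(-r*dt) * [p*9.719485 + (1-p)*24.250091] = 16.874821

Answer: Price = V(0,0) = 16.8748


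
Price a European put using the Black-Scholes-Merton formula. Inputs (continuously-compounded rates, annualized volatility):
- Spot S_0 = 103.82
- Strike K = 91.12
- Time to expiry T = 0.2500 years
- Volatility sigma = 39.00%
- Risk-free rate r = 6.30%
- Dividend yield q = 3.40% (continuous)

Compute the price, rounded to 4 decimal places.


d1 = (ln(S/K) + (r - q + 0.5*sigma^2) * T) / (sigma * sqrt(T)) = 0.80381442
d2 = d1 - sigma * sqrt(T) = 0.60881442
exp(-rT) = 0.98437338; exp(-qT) = 0.99153602
P = K * exp(-rT) * N(-d2) - S_0 * exp(-qT) * N(-d1)
N(-d1) = 0.21075208; N(-d2) = 0.27132373
P = 91.1200 * 0.98437338 * 0.27132373 - 103.8200 * 0.99153602 * 0.21075208 = 2.6416

Answer: Price = 2.6416


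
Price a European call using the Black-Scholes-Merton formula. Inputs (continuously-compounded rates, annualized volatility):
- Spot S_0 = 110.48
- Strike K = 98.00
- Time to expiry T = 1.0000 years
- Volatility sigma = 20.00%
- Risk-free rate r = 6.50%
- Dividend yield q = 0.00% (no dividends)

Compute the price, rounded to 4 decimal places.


Answer: Price = 20.5760

Derivation:
d1 = (ln(S/K) + (r - q + 0.5*sigma^2) * T) / (sigma * sqrt(T)) = 1.02433515
d2 = d1 - sigma * sqrt(T) = 0.82433515
exp(-rT) = 0.93706746; exp(-qT) = 1.00000000
C = S_0 * exp(-qT) * N(d1) - K * exp(-rT) * N(d2)
N(d1) = 0.84716150; N(d2) = 0.79512542
C = 110.4800 * 1.00000000 * 0.84716150 - 98.0000 * 0.93706746 * 0.79512542 = 20.5760


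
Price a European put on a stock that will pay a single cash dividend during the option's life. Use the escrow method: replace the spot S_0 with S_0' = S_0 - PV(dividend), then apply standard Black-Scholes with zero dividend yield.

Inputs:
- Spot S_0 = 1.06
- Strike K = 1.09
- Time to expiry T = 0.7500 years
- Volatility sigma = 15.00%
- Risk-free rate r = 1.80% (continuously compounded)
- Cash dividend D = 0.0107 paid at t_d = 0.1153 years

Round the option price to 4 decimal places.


PV(D) = D * exp(-r * t_d) = 0.0107 * 0.99792675 = 0.01067782
S_0' = S_0 - PV(D) = 1.0600 - 0.01067782 = 1.04932218
d1 = (ln(S_0'/K) + (r + sigma^2/2)*T) / (sigma*sqrt(T)) = -0.12390537
d2 = d1 - sigma*sqrt(T) = -0.25380918
exp(-rT) = 0.98659072
N(-d1) = 0.54930490; N(-d2) = 0.60017851
P = K * exp(-rT) * N(-d2) - S_0' * N(-d1) = 1.0900 * 0.98659072 * 0.60017851 - 1.04932218 * 0.54930490 = 0.0690

Answer: Price = 0.0690


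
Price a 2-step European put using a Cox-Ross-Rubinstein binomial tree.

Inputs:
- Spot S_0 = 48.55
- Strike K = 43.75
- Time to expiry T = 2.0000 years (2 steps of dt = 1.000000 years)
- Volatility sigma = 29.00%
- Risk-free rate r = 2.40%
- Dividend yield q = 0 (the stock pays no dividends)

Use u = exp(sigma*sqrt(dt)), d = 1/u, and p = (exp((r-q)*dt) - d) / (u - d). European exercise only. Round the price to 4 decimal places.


Answer: Price = V(0,0) = 4.4472

Derivation:
dt = T/N = 1.000000
u = exp(sigma*sqrt(dt)) = 1.336427; d = 1/u = 0.748264
p = (exp((r-q)*dt) - d) / (u - d) = 0.469302
Discount per step: exp(-r*dt) = 0.976286
Stock lattice S(k, i) with i counting down-moves:
  k=0: S(0,0) = 48.5500
  k=1: S(1,0) = 64.8836; S(1,1) = 36.3282
  k=2: S(2,0) = 86.7122; S(2,1) = 48.5500; S(2,2) = 27.1831
Terminal payoffs V(N, i) = max(K - S_T, 0):
  V(2,0) = 0.000000; V(2,1) = 0.000000; V(2,2) = 16.566934
Backward induction: V(k, i) = exp(-r*dt) * [p * V(k+1, i) + (1-p) * V(k+1, i+1)].
  V(1,0) = exp(-r*dt) * [p*0.000000 + (1-p)*0.000000] = 0.000000
  V(1,1) = exp(-r*dt) * [p*0.000000 + (1-p)*16.566934] = 8.583535
  V(0,0) = exp(-r*dt) * [p*0.000000 + (1-p)*8.583535] = 4.447237


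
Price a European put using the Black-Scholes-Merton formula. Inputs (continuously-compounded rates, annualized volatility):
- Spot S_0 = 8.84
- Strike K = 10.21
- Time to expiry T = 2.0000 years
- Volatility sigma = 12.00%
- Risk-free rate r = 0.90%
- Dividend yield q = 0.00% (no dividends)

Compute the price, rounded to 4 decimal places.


Answer: Price = 1.3996

Derivation:
d1 = (ln(S/K) + (r - q + 0.5*sigma^2) * T) / (sigma * sqrt(T)) = -0.65808516
d2 = d1 - sigma * sqrt(T) = -0.82779079
exp(-rT) = 0.98216103; exp(-qT) = 1.00000000
P = K * exp(-rT) * N(-d2) - S_0 * exp(-qT) * N(-d1)
N(-d1) = 0.74475830; N(-d2) = 0.79610550
P = 10.2100 * 0.98216103 * 0.79610550 - 8.8400 * 1.00000000 * 0.74475830 = 1.3996


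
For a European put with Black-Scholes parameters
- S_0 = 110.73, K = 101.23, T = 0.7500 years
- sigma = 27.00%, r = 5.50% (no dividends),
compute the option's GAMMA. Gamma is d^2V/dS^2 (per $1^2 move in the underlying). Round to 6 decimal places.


Answer: Gamma = 0.012253

Derivation:
d1 = 0.6769416942; d2 = 0.4431148352
phi(d1) = 0.3172505109; exp(-qT) = 1.0000000000; exp(-rT) = 0.9595892027
Gamma = exp(-qT) * phi(d1) / (S * sigma * sqrt(T)) = 1.0000000000 * 0.3172505109 / (110.7300 * 0.2700 * 0.8660254038) = 0.012253


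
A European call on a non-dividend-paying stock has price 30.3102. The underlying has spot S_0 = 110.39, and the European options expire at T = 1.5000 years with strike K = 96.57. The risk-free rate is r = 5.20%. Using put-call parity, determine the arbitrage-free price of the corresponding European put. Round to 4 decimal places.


Answer: Put price = 9.2440

Derivation:
Put-call parity: C - P = S_0 * exp(-qT) - K * exp(-rT).
S_0 * exp(-qT) = 110.3900 * 1.00000000 = 110.39000000
K * exp(-rT) = 96.5700 * 0.92496443 = 89.32381467
P = C - S*exp(-qT) + K*exp(-rT)
P = 30.3102 - 110.39000000 + 89.32381467 = 9.2440


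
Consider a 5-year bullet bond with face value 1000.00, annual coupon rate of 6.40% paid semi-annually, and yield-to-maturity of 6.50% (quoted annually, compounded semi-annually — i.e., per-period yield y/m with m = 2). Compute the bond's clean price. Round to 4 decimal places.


Answer: Price = 995.7888

Derivation:
Coupon per period c = face * coupon_rate / m = 32.000000
Periods per year m = 2; per-period yield y/m = 0.032500
Number of cashflows N = 10
Cashflows (t years, CF_t, discount factor 1/(1+y/m)^(m*t), PV):
  t = 0.5000: CF_t = 32.000000, DF = 0.968523, PV = 30.992736
  t = 1.0000: CF_t = 32.000000, DF = 0.938037, PV = 30.017178
  t = 1.5000: CF_t = 32.000000, DF = 0.908510, PV = 29.072327
  t = 2.0000: CF_t = 32.000000, DF = 0.879913, PV = 28.157218
  t = 2.5000: CF_t = 32.000000, DF = 0.852216, PV = 27.270913
  t = 3.0000: CF_t = 32.000000, DF = 0.825391, PV = 26.412506
  t = 3.5000: CF_t = 32.000000, DF = 0.799410, PV = 25.581120
  t = 4.0000: CF_t = 32.000000, DF = 0.774247, PV = 24.775903
  t = 4.5000: CF_t = 32.000000, DF = 0.749876, PV = 23.996032
  t = 5.0000: CF_t = 1032.000000, DF = 0.726272, PV = 749.512869
Price P = sum_t PV_t = 995.788802


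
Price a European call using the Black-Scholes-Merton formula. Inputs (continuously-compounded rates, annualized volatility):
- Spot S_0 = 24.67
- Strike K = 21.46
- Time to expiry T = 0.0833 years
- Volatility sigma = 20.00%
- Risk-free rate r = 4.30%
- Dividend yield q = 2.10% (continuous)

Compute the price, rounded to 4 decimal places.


d1 = (ln(S/K) + (r - q + 0.5*sigma^2) * T) / (sigma * sqrt(T)) = 2.47552290
d2 = d1 - sigma * sqrt(T) = 2.41779942
exp(-rT) = 0.99642451; exp(-qT) = 0.99825223
C = S_0 * exp(-qT) * N(d1) - K * exp(-rT) * N(d2)
N(d1) = 0.99334794; N(d2) = 0.99219266
C = 24.6700 * 0.99825223 * 0.99334794 - 21.4600 * 0.99642451 * 0.99219266 = 3.2467

Answer: Price = 3.2467


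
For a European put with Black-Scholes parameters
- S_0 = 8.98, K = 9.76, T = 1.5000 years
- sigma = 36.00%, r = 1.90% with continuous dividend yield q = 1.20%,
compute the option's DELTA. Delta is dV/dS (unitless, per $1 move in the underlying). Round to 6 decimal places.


d1 = 0.0553572931; d2 = -0.3855508606
phi(d1) = 0.3983314831; exp(-qT) = 0.9821610324; exp(-rT) = 0.9719022941
N(-d1) = 0.4779269094
Delta = -exp(-qT) * N(-d1) = -0.9821610324 * 0.4779269094 = -0.469401

Answer: Delta = -0.469401


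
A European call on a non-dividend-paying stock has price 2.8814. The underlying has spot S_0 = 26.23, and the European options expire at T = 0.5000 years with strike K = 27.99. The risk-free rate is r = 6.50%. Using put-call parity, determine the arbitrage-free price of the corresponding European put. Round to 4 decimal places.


Put-call parity: C - P = S_0 * exp(-qT) - K * exp(-rT).
S_0 * exp(-qT) = 26.2300 * 1.00000000 = 26.23000000
K * exp(-rT) = 27.9900 * 0.96802245 = 27.09494837
P = C - S*exp(-qT) + K*exp(-rT)
P = 2.8814 - 26.23000000 + 27.09494837 = 3.7463

Answer: Put price = 3.7463


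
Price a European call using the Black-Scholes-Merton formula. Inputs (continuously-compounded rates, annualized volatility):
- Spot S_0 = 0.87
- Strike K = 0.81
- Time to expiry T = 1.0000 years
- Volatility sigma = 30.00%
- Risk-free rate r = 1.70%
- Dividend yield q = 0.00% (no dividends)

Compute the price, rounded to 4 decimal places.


Answer: Price = 0.1404

Derivation:
d1 = (ln(S/K) + (r - q + 0.5*sigma^2) * T) / (sigma * sqrt(T)) = 0.44486321
d2 = d1 - sigma * sqrt(T) = 0.14486321
exp(-rT) = 0.98314368; exp(-qT) = 1.00000000
C = S_0 * exp(-qT) * N(d1) - K * exp(-rT) * N(d2)
N(d1) = 0.67179070; N(d2) = 0.55759056
C = 0.8700 * 1.00000000 * 0.67179070 - 0.8100 * 0.98314368 * 0.55759056 = 0.1404


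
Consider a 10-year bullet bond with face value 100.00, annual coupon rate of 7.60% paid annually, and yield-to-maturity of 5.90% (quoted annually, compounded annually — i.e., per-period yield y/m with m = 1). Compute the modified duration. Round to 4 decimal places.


Coupon per period c = face * coupon_rate / m = 7.600000
Periods per year m = 1; per-period yield y/m = 0.059000
Number of cashflows N = 10
Cashflows (t years, CF_t, discount factor 1/(1+y/m)^(m*t), PV):
  t = 1.0000: CF_t = 7.600000, DF = 0.944287, PV = 7.176582
  t = 2.0000: CF_t = 7.600000, DF = 0.891678, PV = 6.776753
  t = 3.0000: CF_t = 7.600000, DF = 0.842000, PV = 6.399200
  t = 4.0000: CF_t = 7.600000, DF = 0.795090, PV = 6.042682
  t = 5.0000: CF_t = 7.600000, DF = 0.750793, PV = 5.706027
  t = 6.0000: CF_t = 7.600000, DF = 0.708964, PV = 5.388127
  t = 7.0000: CF_t = 7.600000, DF = 0.669466, PV = 5.087939
  t = 8.0000: CF_t = 7.600000, DF = 0.632168, PV = 4.804475
  t = 9.0000: CF_t = 7.600000, DF = 0.596948, PV = 4.536803
  t = 10.0000: CF_t = 107.600000, DF = 0.563690, PV = 60.653054
Price P = sum_t PV_t = 112.571642
First compute Macaulay numerator sum_t t * PV_t:
  t * PV_t at t = 1.0000: 7.176582
  t * PV_t at t = 2.0000: 13.553506
  t * PV_t at t = 3.0000: 19.197601
  t * PV_t at t = 4.0000: 24.170729
  t * PV_t at t = 5.0000: 28.530133
  t * PV_t at t = 6.0000: 32.328763
  t * PV_t at t = 7.0000: 35.615571
  t * PV_t at t = 8.0000: 38.435798
  t * PV_t at t = 9.0000: 40.831230
  t * PV_t at t = 10.0000: 606.530536
Macaulay duration D = 846.370448 / 112.571642 = 7.518505
Modified duration = D / (1 + y/m) = 7.518505 / (1 + 0.059000) = 7.099627

Answer: Modified duration = 7.0996


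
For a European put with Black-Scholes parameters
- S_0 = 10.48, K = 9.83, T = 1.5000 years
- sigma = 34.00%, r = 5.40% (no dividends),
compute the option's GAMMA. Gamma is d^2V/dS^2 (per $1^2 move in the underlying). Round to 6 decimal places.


d1 = 0.5564898361; d2 = 0.1400765798
phi(d1) = 0.3417147337; exp(-qT) = 1.0000000000; exp(-rT) = 0.9221936914
Gamma = exp(-qT) * phi(d1) / (S * sigma * sqrt(T)) = 1.0000000000 * 0.3417147337 / (10.4800 * 0.3400 * 1.2247448714) = 0.078303

Answer: Gamma = 0.078303


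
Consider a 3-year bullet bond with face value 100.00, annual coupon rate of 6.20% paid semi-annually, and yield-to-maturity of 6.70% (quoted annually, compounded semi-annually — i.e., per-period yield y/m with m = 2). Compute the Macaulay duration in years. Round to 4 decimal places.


Answer: Macaulay duration = 2.7816 years

Derivation:
Coupon per period c = face * coupon_rate / m = 3.100000
Periods per year m = 2; per-period yield y/m = 0.033500
Number of cashflows N = 6
Cashflows (t years, CF_t, discount factor 1/(1+y/m)^(m*t), PV):
  t = 0.5000: CF_t = 3.100000, DF = 0.967586, PV = 2.999516
  t = 1.0000: CF_t = 3.100000, DF = 0.936222, PV = 2.902290
  t = 1.5000: CF_t = 3.100000, DF = 0.905876, PV = 2.808214
  t = 2.0000: CF_t = 3.100000, DF = 0.876512, PV = 2.717189
  t = 2.5000: CF_t = 3.100000, DF = 0.848101, PV = 2.629113
  t = 3.0000: CF_t = 103.100000, DF = 0.820611, PV = 84.604951
Price P = sum_t PV_t = 98.661273
Macaulay numerator sum_t t * PV_t:
  t * PV_t at t = 0.5000: 1.499758
  t * PV_t at t = 1.0000: 2.902290
  t * PV_t at t = 1.5000: 4.212321
  t * PV_t at t = 2.0000: 5.434377
  t * PV_t at t = 2.5000: 6.572783
  t * PV_t at t = 3.0000: 253.814854
Macaulay duration D = (sum_t t * PV_t) / P = 274.436383 / 98.661273 = 2.781602


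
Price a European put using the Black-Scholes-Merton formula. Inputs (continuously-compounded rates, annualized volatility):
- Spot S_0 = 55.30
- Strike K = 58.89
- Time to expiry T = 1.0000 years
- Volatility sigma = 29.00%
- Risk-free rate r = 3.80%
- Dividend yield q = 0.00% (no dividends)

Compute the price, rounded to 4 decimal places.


Answer: Price = 7.1765

Derivation:
d1 = (ln(S/K) + (r - q + 0.5*sigma^2) * T) / (sigma * sqrt(T)) = 0.05914349
d2 = d1 - sigma * sqrt(T) = -0.23085651
exp(-rT) = 0.96271294; exp(-qT) = 1.00000000
P = K * exp(-rT) * N(-d2) - S_0 * exp(-qT) * N(-d1)
N(-d1) = 0.47641891; N(-d2) = 0.59128686
P = 58.8900 * 0.96271294 * 0.59128686 - 55.3000 * 1.00000000 * 0.47641891 = 7.1765


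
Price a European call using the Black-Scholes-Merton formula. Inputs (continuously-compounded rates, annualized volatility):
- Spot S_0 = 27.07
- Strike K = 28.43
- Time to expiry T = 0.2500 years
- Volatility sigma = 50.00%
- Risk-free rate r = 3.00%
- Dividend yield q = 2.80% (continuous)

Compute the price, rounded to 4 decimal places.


Answer: Price = 2.1235

Derivation:
d1 = (ln(S/K) + (r - q + 0.5*sigma^2) * T) / (sigma * sqrt(T)) = -0.06907529
d2 = d1 - sigma * sqrt(T) = -0.31907529
exp(-rT) = 0.99252805; exp(-qT) = 0.99302444
C = S_0 * exp(-qT) * N(d1) - K * exp(-rT) * N(d2)
N(d1) = 0.47246485; N(d2) = 0.37483471
C = 27.0700 * 0.99302444 * 0.47246485 - 28.4300 * 0.99252805 * 0.37483471 = 2.1235


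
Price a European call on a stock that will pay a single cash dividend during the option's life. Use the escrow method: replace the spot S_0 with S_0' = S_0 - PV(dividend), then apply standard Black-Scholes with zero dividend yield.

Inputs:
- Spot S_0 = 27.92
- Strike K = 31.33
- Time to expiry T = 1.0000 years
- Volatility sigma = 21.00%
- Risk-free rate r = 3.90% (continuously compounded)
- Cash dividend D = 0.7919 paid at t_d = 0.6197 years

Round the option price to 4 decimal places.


Answer: Price = 1.1907

Derivation:
PV(D) = D * exp(-r * t_d) = 0.7919 * 0.97612141 = 0.77299055
S_0' = S_0 - PV(D) = 27.9200 - 0.77299055 = 27.14700945
d1 = (ln(S_0'/K) + (r + sigma^2/2)*T) / (sigma*sqrt(T)) = -0.39171054
d2 = d1 - sigma*sqrt(T) = -0.60171054
exp(-rT) = 0.96175071
N(d1) = 0.34763605; N(d2) = 0.27368342
C = S_0' * N(d1) - K * exp(-rT) * N(d2) = 27.14700945 * 0.34763605 - 31.3300 * 0.96175071 * 0.27368342 = 1.1907


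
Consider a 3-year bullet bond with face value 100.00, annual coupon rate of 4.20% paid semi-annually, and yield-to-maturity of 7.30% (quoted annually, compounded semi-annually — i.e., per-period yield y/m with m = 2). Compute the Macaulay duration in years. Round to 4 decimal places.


Answer: Macaulay duration = 2.8420 years

Derivation:
Coupon per period c = face * coupon_rate / m = 2.100000
Periods per year m = 2; per-period yield y/m = 0.036500
Number of cashflows N = 6
Cashflows (t years, CF_t, discount factor 1/(1+y/m)^(m*t), PV):
  t = 0.5000: CF_t = 2.100000, DF = 0.964785, PV = 2.026049
  t = 1.0000: CF_t = 2.100000, DF = 0.930811, PV = 1.954703
  t = 1.5000: CF_t = 2.100000, DF = 0.898033, PV = 1.885868
  t = 2.0000: CF_t = 2.100000, DF = 0.866409, PV = 1.819458
  t = 2.5000: CF_t = 2.100000, DF = 0.835898, PV = 1.755387
  t = 3.0000: CF_t = 102.100000, DF = 0.806462, PV = 82.339818
Price P = sum_t PV_t = 91.781283
Macaulay numerator sum_t t * PV_t:
  t * PV_t at t = 0.5000: 1.013025
  t * PV_t at t = 1.0000: 1.954703
  t * PV_t at t = 1.5000: 2.828803
  t * PV_t at t = 2.0000: 3.638916
  t * PV_t at t = 2.5000: 4.388466
  t * PV_t at t = 3.0000: 247.019454
Macaulay duration D = (sum_t t * PV_t) / P = 260.843367 / 91.781283 = 2.842010


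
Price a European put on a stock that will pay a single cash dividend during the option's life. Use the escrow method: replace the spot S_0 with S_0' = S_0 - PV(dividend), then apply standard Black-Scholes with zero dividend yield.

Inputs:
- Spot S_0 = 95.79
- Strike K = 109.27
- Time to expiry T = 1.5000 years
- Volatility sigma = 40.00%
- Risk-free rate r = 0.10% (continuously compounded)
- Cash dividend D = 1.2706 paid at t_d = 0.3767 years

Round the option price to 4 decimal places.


Answer: Price = 27.8153

Derivation:
PV(D) = D * exp(-r * t_d) = 1.2706 * 0.99962337 = 1.27012146
S_0' = S_0 - PV(D) = 95.7900 - 1.27012146 = 94.51987854
d1 = (ln(S_0'/K) + (r + sigma^2/2)*T) / (sigma*sqrt(T)) = -0.04799309
d2 = d1 - sigma*sqrt(T) = -0.53789104
exp(-rT) = 0.99850112
N(-d1) = 0.51913913; N(-d2) = 0.70467386
P = K * exp(-rT) * N(-d2) - S_0' * N(-d1) = 109.2700 * 0.99850112 * 0.70467386 - 94.51987854 * 0.51913913 = 27.8153


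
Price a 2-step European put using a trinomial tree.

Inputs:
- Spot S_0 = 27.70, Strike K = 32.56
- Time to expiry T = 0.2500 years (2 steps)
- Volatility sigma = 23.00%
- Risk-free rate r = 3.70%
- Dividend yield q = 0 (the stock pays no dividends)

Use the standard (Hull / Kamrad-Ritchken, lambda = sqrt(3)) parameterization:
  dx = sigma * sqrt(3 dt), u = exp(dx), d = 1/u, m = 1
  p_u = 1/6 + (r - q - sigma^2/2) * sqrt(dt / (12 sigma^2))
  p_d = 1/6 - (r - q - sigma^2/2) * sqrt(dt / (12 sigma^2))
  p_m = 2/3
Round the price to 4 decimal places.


Answer: Price = V(0,0) = 4.6811

Derivation:
dt = T/N = 0.125000; dx = sigma*sqrt(3*dt) = 0.140846
u = exp(dx) = 1.151247; d = 1/u = 0.868623
p_u = 0.171348, p_m = 0.666667, p_d = 0.161985
Discount per step: exp(-r*dt) = 0.995386
Stock lattice S(k, j) with j the centered position index:
  k=0: S(0,+0) = 27.7000
  k=1: S(1,-1) = 24.0609; S(1,+0) = 27.7000; S(1,+1) = 31.8895
  k=2: S(2,-2) = 20.8998; S(2,-1) = 24.0609; S(2,+0) = 27.7000; S(2,+1) = 31.8895; S(2,+2) = 36.7127
Terminal payoffs V(N, j) = max(K - S_T, 0):
  V(2,-2) = 11.660169; V(2,-1) = 8.499133; V(2,+0) = 4.860000; V(2,+1) = 0.670459; V(2,+2) = 0.000000
Backward induction: V(k, j) = exp(-r*dt) * [p_u * V(k+1, j+1) + p_m * V(k+1, j) + p_d * V(k+1, j-1)]
  V(1,-1) = exp(-r*dt) * [p_u*4.860000 + p_m*8.499133 + p_d*11.660169] = 8.348912
  V(1,+0) = exp(-r*dt) * [p_u*0.670459 + p_m*4.860000 + p_d*8.499133] = 4.709782
  V(1,+1) = exp(-r*dt) * [p_u*0.000000 + p_m*0.670459 + p_d*4.860000] = 1.228526
  V(0,+0) = exp(-r*dt) * [p_u*1.228526 + p_m*4.709782 + p_d*8.348912] = 4.681060


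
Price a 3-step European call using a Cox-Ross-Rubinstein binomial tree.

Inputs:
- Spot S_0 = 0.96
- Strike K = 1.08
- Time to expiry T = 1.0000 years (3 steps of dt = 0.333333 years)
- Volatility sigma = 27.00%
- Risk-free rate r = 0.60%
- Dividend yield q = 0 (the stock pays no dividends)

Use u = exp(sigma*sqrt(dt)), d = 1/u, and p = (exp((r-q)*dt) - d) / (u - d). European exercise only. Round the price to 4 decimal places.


dt = T/N = 0.333333
u = exp(sigma*sqrt(dt)) = 1.168691; d = 1/u = 0.855658
p = (exp((r-q)*dt) - d) / (u - d) = 0.467503
Discount per step: exp(-r*dt) = 0.998002
Stock lattice S(k, i) with i counting down-moves:
  k=0: S(0,0) = 0.9600
  k=1: S(1,0) = 1.1219; S(1,1) = 0.8214
  k=2: S(2,0) = 1.3112; S(2,1) = 0.9600; S(2,2) = 0.7029
  k=3: S(3,0) = 1.5324; S(3,1) = 1.1219; S(3,2) = 0.8214; S(3,3) = 0.6014
Terminal payoffs V(N, i) = max(S_T - K, 0):
  V(3,0) = 0.452395; V(3,1) = 0.041944; V(3,2) = 0.000000; V(3,3) = 0.000000
Backward induction: V(k, i) = exp(-r*dt) * [p * V(k+1, i) + (1-p) * V(k+1, i+1)].
  V(2,0) = exp(-r*dt) * [p*0.452395 + (1-p)*0.041944] = 0.233364
  V(2,1) = exp(-r*dt) * [p*0.041944 + (1-p)*0.000000] = 0.019570
  V(2,2) = exp(-r*dt) * [p*0.000000 + (1-p)*0.000000] = 0.000000
  V(1,0) = exp(-r*dt) * [p*0.233364 + (1-p)*0.019570] = 0.119280
  V(1,1) = exp(-r*dt) * [p*0.019570 + (1-p)*0.000000] = 0.009131
  V(0,0) = exp(-r*dt) * [p*0.119280 + (1-p)*0.009131] = 0.060505

Answer: Price = V(0,0) = 0.0605


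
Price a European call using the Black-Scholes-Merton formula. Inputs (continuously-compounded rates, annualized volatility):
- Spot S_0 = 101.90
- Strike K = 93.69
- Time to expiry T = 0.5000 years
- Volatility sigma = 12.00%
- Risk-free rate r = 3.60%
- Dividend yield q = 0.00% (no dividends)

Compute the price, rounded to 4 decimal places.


Answer: Price = 10.3401

Derivation:
d1 = (ln(S/K) + (r - q + 0.5*sigma^2) * T) / (sigma * sqrt(T)) = 1.24451359
d2 = d1 - sigma * sqrt(T) = 1.15966078
exp(-rT) = 0.98216103; exp(-qT) = 1.00000000
C = S_0 * exp(-qT) * N(d1) - K * exp(-rT) * N(d2)
N(d1) = 0.89334470; N(d2) = 0.87690653
C = 101.9000 * 1.00000000 * 0.89334470 - 93.6900 * 0.98216103 * 0.87690653 = 10.3401


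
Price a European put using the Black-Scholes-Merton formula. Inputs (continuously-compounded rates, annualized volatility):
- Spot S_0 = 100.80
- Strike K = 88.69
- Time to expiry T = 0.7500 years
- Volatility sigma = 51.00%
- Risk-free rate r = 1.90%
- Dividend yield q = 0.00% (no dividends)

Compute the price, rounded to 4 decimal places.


d1 = (ln(S/K) + (r - q + 0.5*sigma^2) * T) / (sigma * sqrt(T)) = 0.54288747
d2 = d1 - sigma * sqrt(T) = 0.10121451
exp(-rT) = 0.98585105; exp(-qT) = 1.00000000
P = K * exp(-rT) * N(-d2) - S_0 * exp(-qT) * N(-d1)
N(-d1) = 0.29360364; N(-d2) = 0.45969009
P = 88.6900 * 0.98585105 * 0.45969009 - 100.8000 * 1.00000000 * 0.29360364 = 10.5978

Answer: Price = 10.5978


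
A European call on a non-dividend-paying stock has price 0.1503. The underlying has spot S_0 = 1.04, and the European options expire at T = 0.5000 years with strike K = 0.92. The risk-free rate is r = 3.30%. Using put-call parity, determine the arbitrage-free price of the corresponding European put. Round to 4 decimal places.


Put-call parity: C - P = S_0 * exp(-qT) - K * exp(-rT).
S_0 * exp(-qT) = 1.0400 * 1.00000000 = 1.04000000
K * exp(-rT) = 0.9200 * 0.98363538 = 0.90494455
P = C - S*exp(-qT) + K*exp(-rT)
P = 0.1503 - 1.04000000 + 0.90494455 = 0.0152

Answer: Put price = 0.0152


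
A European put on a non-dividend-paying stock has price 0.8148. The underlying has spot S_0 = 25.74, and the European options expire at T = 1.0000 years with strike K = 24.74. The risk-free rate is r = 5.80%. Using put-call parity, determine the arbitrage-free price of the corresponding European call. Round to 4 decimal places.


Answer: Call price = 3.2089

Derivation:
Put-call parity: C - P = S_0 * exp(-qT) - K * exp(-rT).
S_0 * exp(-qT) = 25.7400 * 1.00000000 = 25.74000000
K * exp(-rT) = 24.7400 * 0.94364995 = 23.34589970
C = P + S*exp(-qT) - K*exp(-rT)
C = 0.8148 + 25.74000000 - 23.34589970 = 3.2089


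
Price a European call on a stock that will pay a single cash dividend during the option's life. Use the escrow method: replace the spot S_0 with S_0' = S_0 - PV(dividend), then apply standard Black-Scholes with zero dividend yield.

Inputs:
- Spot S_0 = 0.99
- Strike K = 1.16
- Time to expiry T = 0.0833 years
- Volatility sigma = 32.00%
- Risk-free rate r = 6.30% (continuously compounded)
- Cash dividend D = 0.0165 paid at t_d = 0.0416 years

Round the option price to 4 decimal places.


PV(D) = D * exp(-r * t_d) = 0.0165 * 0.99738263 = 0.01645681
S_0' = S_0 - PV(D) = 0.9900 - 0.01645681 = 0.97354319
d1 = (ln(S_0'/K) + (r + sigma^2/2)*T) / (sigma*sqrt(T)) = -1.79433310
d2 = d1 - sigma*sqrt(T) = -1.88669067
exp(-rT) = 0.99476585
N(d1) = 0.03638001; N(d2) = 0.02960097
C = S_0' * N(d1) - K * exp(-rT) * N(d2) = 0.97354319 * 0.03638001 - 1.1600 * 0.99476585 * 0.02960097 = 0.0013

Answer: Price = 0.0013


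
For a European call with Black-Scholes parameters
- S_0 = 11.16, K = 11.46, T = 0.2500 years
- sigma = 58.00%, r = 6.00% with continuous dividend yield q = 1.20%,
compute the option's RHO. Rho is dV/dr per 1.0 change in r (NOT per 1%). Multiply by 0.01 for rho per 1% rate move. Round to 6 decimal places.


d1 = 0.0949077437; d2 = -0.1950922563
phi(d1) = 0.3971495881; exp(-qT) = 0.9970044955; exp(-rT) = 0.9851119396
N(d2) = 0.4226603623
Rho = K*T*exp(-rT)*N(d2) = 11.4600 * 0.2500 * 0.9851119396 * 0.4226603623 = 1.192894

Answer: Rho = 1.192894


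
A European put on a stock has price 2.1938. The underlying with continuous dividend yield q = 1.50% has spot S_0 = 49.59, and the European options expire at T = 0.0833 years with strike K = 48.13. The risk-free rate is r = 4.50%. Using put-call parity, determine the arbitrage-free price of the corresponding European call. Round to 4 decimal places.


Put-call parity: C - P = S_0 * exp(-qT) - K * exp(-rT).
S_0 * exp(-qT) = 49.5900 * 0.99875128 = 49.52807599
K * exp(-rT) = 48.1300 * 0.99625852 = 47.94992242
C = P + S*exp(-qT) - K*exp(-rT)
C = 2.1938 + 49.52807599 - 47.94992242 = 3.7720

Answer: Call price = 3.7720


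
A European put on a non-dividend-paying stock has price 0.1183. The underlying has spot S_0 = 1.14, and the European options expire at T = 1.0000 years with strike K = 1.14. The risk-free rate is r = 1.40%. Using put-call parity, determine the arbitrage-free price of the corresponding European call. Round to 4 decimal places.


Put-call parity: C - P = S_0 * exp(-qT) - K * exp(-rT).
S_0 * exp(-qT) = 1.1400 * 1.00000000 = 1.14000000
K * exp(-rT) = 1.1400 * 0.98609754 = 1.12415120
C = P + S*exp(-qT) - K*exp(-rT)
C = 0.1183 + 1.14000000 - 1.12415120 = 0.1341

Answer: Call price = 0.1341


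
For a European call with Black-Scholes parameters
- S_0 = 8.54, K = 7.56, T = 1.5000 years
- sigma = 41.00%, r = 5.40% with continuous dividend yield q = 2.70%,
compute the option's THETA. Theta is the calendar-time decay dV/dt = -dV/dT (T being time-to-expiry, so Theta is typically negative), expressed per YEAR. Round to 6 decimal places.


d1 = 0.5744647251; d2 = 0.0723193278
phi(d1) = 0.3382590038; exp(-qT) = 0.9603091645; exp(-rT) = 0.9221936914
Theta = -S*exp(-qT)*phi(d1)*sigma/(2*sqrt(T)) - r*K*exp(-rT)*N(d2) + q*S*exp(-qT)*N(d1)
N(d1) = 0.7171733178; N(d2) = 0.5288261082; sqrt(T) = 1.2247448714
Term 1 = -8.5400 * 0.9603091645 * 0.3382590038 * 0.4100 / (2 * 1.2247448714) = -0.4643297832
Term 2 = -0.0540 * 7.5600 * 0.9221936914 * 0.5288261082 = -0.1990905244
Term 3 = 0.0270 * 8.5400 * 0.9603091645 * 0.7171733178 = 0.1588023159
Theta = -0.4643297832 + (-0.1990905244) + (0.1588023159) = -0.504618

Answer: Theta = -0.504618


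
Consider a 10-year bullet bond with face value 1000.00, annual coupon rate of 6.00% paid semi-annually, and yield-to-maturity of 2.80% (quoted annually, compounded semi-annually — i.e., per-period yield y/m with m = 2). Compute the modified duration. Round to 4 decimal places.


Coupon per period c = face * coupon_rate / m = 30.000000
Periods per year m = 2; per-period yield y/m = 0.014000
Number of cashflows N = 20
Cashflows (t years, CF_t, discount factor 1/(1+y/m)^(m*t), PV):
  t = 0.5000: CF_t = 30.000000, DF = 0.986193, PV = 29.585799
  t = 1.0000: CF_t = 30.000000, DF = 0.972577, PV = 29.177316
  t = 1.5000: CF_t = 30.000000, DF = 0.959149, PV = 28.774474
  t = 2.0000: CF_t = 30.000000, DF = 0.945906, PV = 28.377193
  t = 2.5000: CF_t = 30.000000, DF = 0.932847, PV = 27.985397
  t = 3.0000: CF_t = 30.000000, DF = 0.919967, PV = 27.599011
  t = 3.5000: CF_t = 30.000000, DF = 0.907265, PV = 27.217960
  t = 4.0000: CF_t = 30.000000, DF = 0.894739, PV = 26.842170
  t = 4.5000: CF_t = 30.000000, DF = 0.882386, PV = 26.471568
  t = 5.0000: CF_t = 30.000000, DF = 0.870203, PV = 26.106082
  t = 5.5000: CF_t = 30.000000, DF = 0.858188, PV = 25.745643
  t = 6.0000: CF_t = 30.000000, DF = 0.846339, PV = 25.390181
  t = 6.5000: CF_t = 30.000000, DF = 0.834654, PV = 25.039626
  t = 7.0000: CF_t = 30.000000, DF = 0.823130, PV = 24.693911
  t = 7.5000: CF_t = 30.000000, DF = 0.811766, PV = 24.352970
  t = 8.0000: CF_t = 30.000000, DF = 0.800558, PV = 24.016735
  t = 8.5000: CF_t = 30.000000, DF = 0.789505, PV = 23.685143
  t = 9.0000: CF_t = 30.000000, DF = 0.778604, PV = 23.358130
  t = 9.5000: CF_t = 30.000000, DF = 0.767854, PV = 23.035631
  t = 10.0000: CF_t = 1030.000000, DF = 0.757253, PV = 779.970406
Price P = sum_t PV_t = 1277.425347
First compute Macaulay numerator sum_t t * PV_t:
  t * PV_t at t = 0.5000: 14.792899
  t * PV_t at t = 1.0000: 29.177316
  t * PV_t at t = 1.5000: 43.161711
  t * PV_t at t = 2.0000: 56.754386
  t * PV_t at t = 2.5000: 69.963494
  t * PV_t at t = 3.0000: 82.797034
  t * PV_t at t = 3.5000: 95.262860
  t * PV_t at t = 4.0000: 107.368678
  t * PV_t at t = 4.5000: 119.122054
  t * PV_t at t = 5.0000: 130.530412
  t * PV_t at t = 5.5000: 141.601039
  t * PV_t at t = 6.0000: 152.341085
  t * PV_t at t = 6.5000: 162.757570
  t * PV_t at t = 7.0000: 172.857379
  t * PV_t at t = 7.5000: 182.647273
  t * PV_t at t = 8.0000: 192.133884
  t * PV_t at t = 8.5000: 201.323719
  t * PV_t at t = 9.0000: 210.223167
  t * PV_t at t = 9.5000: 218.838493
  t * PV_t at t = 10.0000: 7799.704059
Macaulay duration D = 10183.358513 / 1277.425347 = 7.971784
Modified duration = D / (1 + y/m) = 7.971784 / (1 + 0.014000) = 7.861720

Answer: Modified duration = 7.8617


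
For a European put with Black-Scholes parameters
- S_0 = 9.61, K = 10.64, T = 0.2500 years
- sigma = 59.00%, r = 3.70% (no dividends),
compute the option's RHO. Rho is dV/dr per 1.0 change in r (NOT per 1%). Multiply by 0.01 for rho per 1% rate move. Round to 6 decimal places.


d1 = -0.1662839354; d2 = -0.4612839354
phi(d1) = 0.3934647850; exp(-qT) = 1.0000000000; exp(-rT) = 0.9907926496
N(-d2) = 0.6777025455
Rho = -K*T*exp(-rT)*N(-d2) = -10.6400 * 0.2500 * 0.9907926496 * 0.6777025455 = -1.786091

Answer: Rho = -1.786091


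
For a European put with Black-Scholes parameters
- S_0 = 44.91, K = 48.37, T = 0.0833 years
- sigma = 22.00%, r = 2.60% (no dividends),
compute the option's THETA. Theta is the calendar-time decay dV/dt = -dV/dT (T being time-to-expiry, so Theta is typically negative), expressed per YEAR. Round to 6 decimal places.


Answer: Theta = -2.614262

Derivation:
d1 = -1.1030274500; d2 = -1.1665232766
phi(d1) = 0.2171268984; exp(-qT) = 1.0000000000; exp(-rT) = 0.9978365437
Theta = -S*exp(-qT)*phi(d1)*sigma/(2*sqrt(T)) + r*K*exp(-rT)*N(-d2) - q*S*exp(-qT)*N(-d1)
N(-d1) = 0.8649923776; N(-d2) = 0.8782985284; sqrt(T) = 0.2886173938
Term 1 = -44.9100 * 1.0000000000 * 0.2171268984 * 0.2200 / (2 * 0.2886173938) = -3.7164377956
Term 2 = 0.0260 * 48.3700 * 0.9978365437 * 0.8782985284 = 1.1021761155
Term 3 = 0 (no dividend yield, q = 0)
Theta = -3.7164377956 + (1.1021761155) + (0.0000000000) = -2.614262


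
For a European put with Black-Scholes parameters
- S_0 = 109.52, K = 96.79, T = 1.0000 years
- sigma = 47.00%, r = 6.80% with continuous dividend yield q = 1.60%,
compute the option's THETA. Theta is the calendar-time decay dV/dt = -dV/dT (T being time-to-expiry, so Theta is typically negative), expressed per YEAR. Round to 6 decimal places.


d1 = 0.6085393571; d2 = 0.1385393571
phi(d1) = 0.3315095678; exp(-qT) = 0.9841273201; exp(-rT) = 0.9342604736
Theta = -S*exp(-qT)*phi(d1)*sigma/(2*sqrt(T)) + r*K*exp(-rT)*N(-d2) - q*S*exp(-qT)*N(-d1)
N(-d1) = 0.2714149056; N(-d2) = 0.4449070835; sqrt(T) = 1.0000000000
Term 1 = -109.5200 * 0.9841273201 * 0.3315095678 * 0.4700 / (2 * 1.0000000000) = -8.3967003110
Term 2 = 0.0680 * 96.7900 * 0.9342604736 * 0.4449070835 = 2.7357518284
Term 3 = -0.0160 * 109.5200 * 0.9841273201 * 0.2714149056 = -0.4680566293
Theta = -8.3967003110 + (2.7357518284) + (-0.4680566293) = -6.129005

Answer: Theta = -6.129005
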